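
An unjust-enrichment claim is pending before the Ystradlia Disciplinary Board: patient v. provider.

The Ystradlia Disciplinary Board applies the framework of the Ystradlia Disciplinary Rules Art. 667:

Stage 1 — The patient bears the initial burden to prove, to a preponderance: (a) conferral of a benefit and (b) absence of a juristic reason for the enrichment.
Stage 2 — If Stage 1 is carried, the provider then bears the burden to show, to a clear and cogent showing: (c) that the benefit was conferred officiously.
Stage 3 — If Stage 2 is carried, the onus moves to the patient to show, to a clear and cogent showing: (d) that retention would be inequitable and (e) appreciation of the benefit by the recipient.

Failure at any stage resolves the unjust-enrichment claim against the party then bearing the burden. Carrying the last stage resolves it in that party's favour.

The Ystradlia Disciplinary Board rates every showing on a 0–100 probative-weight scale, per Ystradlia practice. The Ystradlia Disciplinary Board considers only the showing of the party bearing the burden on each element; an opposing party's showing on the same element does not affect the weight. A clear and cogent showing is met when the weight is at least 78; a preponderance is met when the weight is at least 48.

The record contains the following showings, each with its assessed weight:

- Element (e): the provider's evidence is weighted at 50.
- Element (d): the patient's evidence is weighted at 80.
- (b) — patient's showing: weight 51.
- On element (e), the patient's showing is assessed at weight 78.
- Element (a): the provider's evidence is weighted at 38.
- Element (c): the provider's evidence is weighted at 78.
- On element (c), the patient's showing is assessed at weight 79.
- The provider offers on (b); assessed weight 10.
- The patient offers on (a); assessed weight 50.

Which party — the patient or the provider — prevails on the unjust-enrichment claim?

Stage 1 — burden on patient; standard: a preponderance (weight is at least 48).
    (a): 50 (provider's 38 disregarded) ≥ 48 [met]
    (b): 51 (provider's 10 disregarded) ≥ 48 [met]
  The patient carries Stage 1; the provider now bears the burden.
Stage 2 — burden on provider; standard: a clear and cogent showing (weight is at least 78).
    (c): 78 (patient's 79 disregarded) ≥ 78 [met]
  The provider carries Stage 2; the patient now bears the burden.
Stage 3 — burden on patient; standard: a clear and cogent showing (weight is at least 78).
    (d): 80 ≥ 78 [met]
    (e): 78 (provider's 50 disregarded) ≥ 78 [met]
  Stage 3 carried; the final stage is satisfied.
All stages carried — the patient prevails.

patient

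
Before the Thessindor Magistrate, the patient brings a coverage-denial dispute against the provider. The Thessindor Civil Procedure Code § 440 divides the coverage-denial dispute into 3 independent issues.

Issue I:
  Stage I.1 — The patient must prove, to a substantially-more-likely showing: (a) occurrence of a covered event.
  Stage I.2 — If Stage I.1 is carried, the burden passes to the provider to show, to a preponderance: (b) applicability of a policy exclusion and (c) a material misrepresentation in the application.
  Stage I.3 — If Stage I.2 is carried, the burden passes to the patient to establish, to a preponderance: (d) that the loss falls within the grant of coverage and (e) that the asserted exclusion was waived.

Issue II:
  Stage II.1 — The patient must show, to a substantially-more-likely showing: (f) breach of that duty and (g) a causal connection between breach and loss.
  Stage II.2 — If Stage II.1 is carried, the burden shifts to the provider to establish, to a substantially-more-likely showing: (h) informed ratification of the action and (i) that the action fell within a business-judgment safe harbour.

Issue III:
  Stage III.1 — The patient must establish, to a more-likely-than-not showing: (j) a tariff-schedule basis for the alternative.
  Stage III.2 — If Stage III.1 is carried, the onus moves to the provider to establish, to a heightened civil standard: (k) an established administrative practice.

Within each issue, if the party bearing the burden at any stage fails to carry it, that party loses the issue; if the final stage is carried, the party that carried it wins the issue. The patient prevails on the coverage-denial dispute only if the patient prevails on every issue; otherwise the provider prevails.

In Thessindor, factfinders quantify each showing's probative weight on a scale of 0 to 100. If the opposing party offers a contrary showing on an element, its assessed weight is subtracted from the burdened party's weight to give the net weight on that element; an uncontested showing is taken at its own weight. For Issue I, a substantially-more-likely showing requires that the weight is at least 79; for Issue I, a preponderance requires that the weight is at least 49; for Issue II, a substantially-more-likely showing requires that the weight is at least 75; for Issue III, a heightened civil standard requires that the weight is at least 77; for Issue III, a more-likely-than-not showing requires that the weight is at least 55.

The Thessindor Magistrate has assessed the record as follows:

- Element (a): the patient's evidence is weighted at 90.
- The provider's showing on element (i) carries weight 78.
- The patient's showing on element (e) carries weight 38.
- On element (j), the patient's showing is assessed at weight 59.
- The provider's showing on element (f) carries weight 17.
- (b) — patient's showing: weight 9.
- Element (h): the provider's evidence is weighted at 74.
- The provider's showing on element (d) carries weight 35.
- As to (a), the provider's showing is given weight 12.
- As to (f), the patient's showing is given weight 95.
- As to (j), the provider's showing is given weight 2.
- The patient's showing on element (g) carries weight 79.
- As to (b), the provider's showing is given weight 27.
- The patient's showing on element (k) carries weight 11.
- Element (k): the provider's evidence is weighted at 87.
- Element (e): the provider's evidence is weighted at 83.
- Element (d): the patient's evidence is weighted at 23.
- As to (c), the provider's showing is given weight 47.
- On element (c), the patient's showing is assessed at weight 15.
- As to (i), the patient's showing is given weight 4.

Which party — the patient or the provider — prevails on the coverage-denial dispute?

provider

— Issue I —
Stage I.1 (patient, a substantially-more-likely showing, weight is at least 79): (a) net 90−12=78 < 79 — fails.
  Not every element is met, so the patient fails to carry Stage I.1.
The provider prevails on this issue.
— Issue II —
Stage II.1 — burden on patient; standard: a substantially-more-likely showing (weight is at least 75).
    (f): 95 − 17 = 78 ≥ 75 [met]
    (g): 79 ≥ 75 [met]
  The patient carries Stage II.1; the provider now bears the burden.
Stage II.2 — burden on provider; standard: a substantially-more-likely showing (weight is at least 75).
    (h): 74 < 75 [not met]
    (i): 78 − 4 = 74 < 75 [not met]
  Stage II.2 not carried; the provider fails its burden.
So the patient prevails on this issue.
— Issue III —
Stage III.1 — burden on patient; standard: a more-likely-than-not showing (weight is at least 55).
    (j): 59 − 2 = 57 ≥ 55 [met]
  All elements met. The burden passes to the provider.
Stage III.2 — burden on provider; standard: a heightened civil standard (weight is at least 77).
    (k): 87 − 11 = 76 < 77 [not met]
  Not every element is met, so the provider fails to carry Stage III.2.
The analysis ends at Stage III.2; the patient prevails on this issue.
Per-issue: Issue I → provider; Issue II → patient; Issue III → patient. The patient must prevail on every issue; overall, the provider prevails.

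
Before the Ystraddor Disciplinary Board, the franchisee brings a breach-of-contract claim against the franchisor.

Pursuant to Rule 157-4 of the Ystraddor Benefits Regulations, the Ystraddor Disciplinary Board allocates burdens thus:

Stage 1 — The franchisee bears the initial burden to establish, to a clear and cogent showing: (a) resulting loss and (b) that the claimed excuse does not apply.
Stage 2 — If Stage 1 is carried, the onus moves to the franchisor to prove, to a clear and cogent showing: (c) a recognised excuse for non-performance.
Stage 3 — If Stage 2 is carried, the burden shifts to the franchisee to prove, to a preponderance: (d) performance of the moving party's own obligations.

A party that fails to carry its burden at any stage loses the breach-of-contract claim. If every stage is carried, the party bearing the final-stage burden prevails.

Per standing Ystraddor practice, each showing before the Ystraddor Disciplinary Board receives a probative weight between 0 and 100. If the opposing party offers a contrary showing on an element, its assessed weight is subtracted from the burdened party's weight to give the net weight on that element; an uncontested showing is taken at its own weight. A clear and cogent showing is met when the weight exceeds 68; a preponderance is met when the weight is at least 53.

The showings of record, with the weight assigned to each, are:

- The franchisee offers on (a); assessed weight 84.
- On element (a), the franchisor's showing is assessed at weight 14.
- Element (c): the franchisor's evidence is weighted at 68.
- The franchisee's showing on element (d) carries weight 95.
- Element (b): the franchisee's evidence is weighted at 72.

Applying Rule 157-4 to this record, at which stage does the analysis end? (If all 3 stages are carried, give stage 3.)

stage 2

Stage 1 — burden on franchisee; standard: a clear and cogent showing (weight exceeds 68).
    (a): 84 − 14 = 70 > 68 [met]
    (b): 72 > 68 [met]
  Stage 1 carried; the burden shifts to the franchisor.
Stage 2 — burden on franchisor; standard: a clear and cogent showing (weight exceeds 68).
    (c): 68 ≤ 68 [not met]
  The franchisor does not carry Stage 2.
So the franchisee prevails.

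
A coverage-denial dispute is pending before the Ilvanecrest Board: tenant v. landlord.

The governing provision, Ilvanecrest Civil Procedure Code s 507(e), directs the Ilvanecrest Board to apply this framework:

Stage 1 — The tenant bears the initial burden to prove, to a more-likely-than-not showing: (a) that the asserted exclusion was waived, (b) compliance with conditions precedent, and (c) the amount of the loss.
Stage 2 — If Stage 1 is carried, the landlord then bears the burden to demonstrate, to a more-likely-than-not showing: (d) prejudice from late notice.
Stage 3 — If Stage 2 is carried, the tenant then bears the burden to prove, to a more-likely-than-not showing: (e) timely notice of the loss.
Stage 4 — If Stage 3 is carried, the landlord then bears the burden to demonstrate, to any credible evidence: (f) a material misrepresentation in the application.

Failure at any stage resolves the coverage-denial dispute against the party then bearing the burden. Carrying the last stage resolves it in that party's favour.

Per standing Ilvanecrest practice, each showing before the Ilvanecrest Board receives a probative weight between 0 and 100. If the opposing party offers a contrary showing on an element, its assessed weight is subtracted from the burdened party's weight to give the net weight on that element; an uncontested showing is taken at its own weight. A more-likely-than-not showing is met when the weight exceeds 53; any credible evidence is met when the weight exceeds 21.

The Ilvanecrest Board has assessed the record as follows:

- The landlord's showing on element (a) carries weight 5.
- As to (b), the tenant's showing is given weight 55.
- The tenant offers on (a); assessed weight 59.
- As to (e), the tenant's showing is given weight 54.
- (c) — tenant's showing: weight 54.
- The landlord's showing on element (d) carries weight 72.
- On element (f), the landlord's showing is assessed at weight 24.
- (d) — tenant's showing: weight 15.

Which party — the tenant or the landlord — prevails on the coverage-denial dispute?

landlord

At Stage 1 the tenant must meet a more-likely-than-not showing (weight exceeds 53): on (a) the weight is 59 less the opposing 5 gives net 54, which does exceed 53, so (a) meets the standard; on (b) the weight is 55, > 53, so (b) meets the standard; on (c) the weight is 54, which does exceed 53, so (c) meets the standard.
  Stage 1 carried; the burden shifts to the landlord.
At Stage 2 the landlord must meet a more-likely-than-not showing (weight exceeds 53): on (d) the weight is 72 less the opposing 15 gives net 57, > 53, so (d) meets the standard.
  The landlord carries Stage 2; the tenant now bears the burden.
At Stage 3 the tenant must meet a more-likely-than-not showing (weight exceeds 53): on (e) the weight is 54, which does exceed 53, so (e) meets the standard.
  Stage 3 is satisfied; the onus moves to the landlord.
At Stage 4 the landlord must meet any credible evidence (weight exceeds 21): on (f) the weight is 24, which does exceed 21, so (f) meets the standard.
  The landlord carries the last stage.
All stages carried — the landlord prevails.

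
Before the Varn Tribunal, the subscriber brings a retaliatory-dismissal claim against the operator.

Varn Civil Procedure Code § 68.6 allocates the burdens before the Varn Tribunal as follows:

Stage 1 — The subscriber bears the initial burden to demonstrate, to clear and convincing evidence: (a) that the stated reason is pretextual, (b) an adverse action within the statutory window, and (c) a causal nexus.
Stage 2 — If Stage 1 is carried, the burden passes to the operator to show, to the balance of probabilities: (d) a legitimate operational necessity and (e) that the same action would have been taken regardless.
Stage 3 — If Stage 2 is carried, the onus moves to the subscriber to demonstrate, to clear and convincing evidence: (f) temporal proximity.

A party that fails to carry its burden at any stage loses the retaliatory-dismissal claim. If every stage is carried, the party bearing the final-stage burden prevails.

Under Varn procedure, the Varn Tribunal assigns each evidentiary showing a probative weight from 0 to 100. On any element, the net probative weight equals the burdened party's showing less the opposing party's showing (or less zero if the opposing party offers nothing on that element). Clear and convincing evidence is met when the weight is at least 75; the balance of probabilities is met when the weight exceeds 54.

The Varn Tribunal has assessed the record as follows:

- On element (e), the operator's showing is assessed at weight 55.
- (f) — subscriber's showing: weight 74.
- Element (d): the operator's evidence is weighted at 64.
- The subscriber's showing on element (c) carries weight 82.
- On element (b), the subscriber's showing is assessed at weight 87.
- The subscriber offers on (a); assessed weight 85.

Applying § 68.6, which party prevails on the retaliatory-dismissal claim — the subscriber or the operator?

operator

At Stage 1 the subscriber must meet clear and convincing evidence (weight is at least 75): on (a) the weight is 85, which does reach 75, so (a) meets the standard; on (b) the weight is 87, which does reach 75, so (b) meets the standard; on (c) the weight is 82, which does reach 75, so (c) meets the standard.
  Stage 1 carried; the burden shifts to the operator.
At Stage 2 the operator must meet the balance of probabilities (weight exceeds 54): on (d) the weight is 64, which does exceed 54, so (d) meets the standard; on (e) the weight is 55, > 54, so (e) meets the standard.
  All elements met. The burden passes to the subscriber.
At Stage 3 the subscriber must meet clear and convincing evidence (weight is at least 75): on (f) the weight is 74, < 75, so (f) does not meet the standard.
  Stage 3 not carried; the subscriber fails its burden.
The operator prevails.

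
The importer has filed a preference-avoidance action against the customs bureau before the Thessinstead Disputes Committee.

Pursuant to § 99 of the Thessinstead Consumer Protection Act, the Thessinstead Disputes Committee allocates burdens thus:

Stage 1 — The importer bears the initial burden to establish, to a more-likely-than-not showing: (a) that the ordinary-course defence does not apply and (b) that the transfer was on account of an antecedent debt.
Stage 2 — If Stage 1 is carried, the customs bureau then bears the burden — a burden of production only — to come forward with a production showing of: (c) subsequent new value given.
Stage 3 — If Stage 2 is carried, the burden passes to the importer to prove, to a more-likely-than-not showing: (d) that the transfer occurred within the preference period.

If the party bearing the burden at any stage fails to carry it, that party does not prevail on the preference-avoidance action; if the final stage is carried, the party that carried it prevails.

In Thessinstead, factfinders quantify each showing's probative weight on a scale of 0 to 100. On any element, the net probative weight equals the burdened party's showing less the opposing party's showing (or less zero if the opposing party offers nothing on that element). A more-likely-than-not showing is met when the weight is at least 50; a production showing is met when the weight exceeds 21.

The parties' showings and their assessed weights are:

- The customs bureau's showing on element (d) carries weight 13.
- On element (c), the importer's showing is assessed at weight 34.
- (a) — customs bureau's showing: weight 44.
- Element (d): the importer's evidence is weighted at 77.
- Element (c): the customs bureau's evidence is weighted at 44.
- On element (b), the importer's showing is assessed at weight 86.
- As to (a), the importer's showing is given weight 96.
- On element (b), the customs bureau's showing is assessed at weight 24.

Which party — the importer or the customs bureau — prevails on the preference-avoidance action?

Stage 1 (importer, a more-likely-than-not showing, weight is at least 50): (a) net 96−44=52 ≥ 50 — meets; (b) net 86−24=62 ≥ 50 — meets.
  All elements met. The burden passes to the customs bureau.
Stage 2 (customs bureau, a production showing, weight exceeds 21): (c) net 44−34=10 ≤ 21 — fails.
  Stage 2 not carried; the customs bureau fails its burden.
So the importer prevails.

importer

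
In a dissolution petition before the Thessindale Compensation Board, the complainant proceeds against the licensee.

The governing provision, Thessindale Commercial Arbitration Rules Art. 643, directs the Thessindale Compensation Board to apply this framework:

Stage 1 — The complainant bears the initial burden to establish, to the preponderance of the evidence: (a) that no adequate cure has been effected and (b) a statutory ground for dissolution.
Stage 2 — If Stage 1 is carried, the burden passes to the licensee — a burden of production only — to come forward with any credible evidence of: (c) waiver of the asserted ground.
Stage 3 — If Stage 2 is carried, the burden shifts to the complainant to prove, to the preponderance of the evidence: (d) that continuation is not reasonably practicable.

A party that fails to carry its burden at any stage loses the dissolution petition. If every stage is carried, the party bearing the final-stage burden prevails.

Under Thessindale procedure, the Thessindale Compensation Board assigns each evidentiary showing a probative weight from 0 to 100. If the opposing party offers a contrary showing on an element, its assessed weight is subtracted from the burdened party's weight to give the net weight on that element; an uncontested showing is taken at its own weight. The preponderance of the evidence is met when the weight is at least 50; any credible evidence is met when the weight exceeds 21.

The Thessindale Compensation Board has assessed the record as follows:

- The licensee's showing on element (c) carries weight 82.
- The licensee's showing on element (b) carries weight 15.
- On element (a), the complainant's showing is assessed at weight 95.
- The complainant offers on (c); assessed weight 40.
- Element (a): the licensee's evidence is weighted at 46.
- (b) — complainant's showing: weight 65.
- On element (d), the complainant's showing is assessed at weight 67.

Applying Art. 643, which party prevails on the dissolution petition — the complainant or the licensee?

licensee

Stage 1 — burden on complainant; standard: the preponderance of the evidence (weight is at least 50).
    (a): 95 − 46 = 49 < 50 [not met]
    (b): 65 − 15 = 50 ≥ 50 [met]
  Stage 1 not carried; the complainant fails its burden.
So the licensee prevails.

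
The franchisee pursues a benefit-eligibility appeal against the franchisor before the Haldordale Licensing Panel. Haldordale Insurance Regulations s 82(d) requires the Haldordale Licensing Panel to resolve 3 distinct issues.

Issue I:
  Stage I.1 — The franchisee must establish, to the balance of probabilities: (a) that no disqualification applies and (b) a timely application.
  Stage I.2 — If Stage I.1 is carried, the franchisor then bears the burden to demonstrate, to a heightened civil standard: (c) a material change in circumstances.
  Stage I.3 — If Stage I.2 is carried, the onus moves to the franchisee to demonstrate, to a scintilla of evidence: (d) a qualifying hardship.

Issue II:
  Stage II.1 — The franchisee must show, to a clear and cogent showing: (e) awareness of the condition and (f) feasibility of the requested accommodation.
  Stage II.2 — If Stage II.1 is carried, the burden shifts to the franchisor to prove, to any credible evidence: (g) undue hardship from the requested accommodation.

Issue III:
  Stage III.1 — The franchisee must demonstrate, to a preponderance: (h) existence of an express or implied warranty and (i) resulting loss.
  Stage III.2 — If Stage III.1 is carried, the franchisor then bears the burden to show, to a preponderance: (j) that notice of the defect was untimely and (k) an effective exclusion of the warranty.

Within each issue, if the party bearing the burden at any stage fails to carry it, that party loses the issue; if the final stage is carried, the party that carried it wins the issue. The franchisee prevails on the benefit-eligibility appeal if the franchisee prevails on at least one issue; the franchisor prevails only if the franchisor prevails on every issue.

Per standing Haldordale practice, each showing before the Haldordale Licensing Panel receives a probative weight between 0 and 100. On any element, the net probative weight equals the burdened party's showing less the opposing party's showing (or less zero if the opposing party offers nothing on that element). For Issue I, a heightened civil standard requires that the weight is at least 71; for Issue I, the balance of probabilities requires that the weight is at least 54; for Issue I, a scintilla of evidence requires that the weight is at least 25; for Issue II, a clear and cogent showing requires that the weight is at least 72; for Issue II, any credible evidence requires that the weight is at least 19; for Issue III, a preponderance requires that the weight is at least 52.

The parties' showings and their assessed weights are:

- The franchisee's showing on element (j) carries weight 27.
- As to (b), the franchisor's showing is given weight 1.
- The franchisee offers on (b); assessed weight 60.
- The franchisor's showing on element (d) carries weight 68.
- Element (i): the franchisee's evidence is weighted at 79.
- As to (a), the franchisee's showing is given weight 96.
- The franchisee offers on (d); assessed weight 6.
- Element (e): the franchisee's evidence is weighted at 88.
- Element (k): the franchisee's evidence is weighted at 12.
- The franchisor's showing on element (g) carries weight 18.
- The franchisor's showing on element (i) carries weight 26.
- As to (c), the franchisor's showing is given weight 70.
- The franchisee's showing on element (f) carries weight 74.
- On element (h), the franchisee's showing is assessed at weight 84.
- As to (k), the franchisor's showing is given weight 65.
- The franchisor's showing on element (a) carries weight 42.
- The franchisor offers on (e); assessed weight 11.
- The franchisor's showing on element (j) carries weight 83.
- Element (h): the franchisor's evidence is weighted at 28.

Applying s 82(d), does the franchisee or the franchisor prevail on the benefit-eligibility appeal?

franchisee

— Issue I —
Stage I.1 — burden on franchisee; standard: the balance of probabilities (weight is at least 54).
    (a): 96 − 42 = 54 ≥ 54 [met]
    (b): 60 − 1 = 59 ≥ 54 [met]
  All elements met. The burden passes to the franchisor.
Stage I.2 — burden on franchisor; standard: a heightened civil standard (weight is at least 71).
    (c): 70 < 71 [not met]
  The franchisor does not carry Stage I.2.
So the franchisee prevails on this issue.
— Issue II —
Stage II.1 (franchisee, a clear and cogent showing, weight is at least 72): (e) net 88−11=77 ≥ 72 — meets; (f) 74 ≥ 72 — meets.
  Stage II.1 is satisfied; the onus moves to the franchisor.
Stage II.2 (franchisor, any credible evidence, weight is at least 19): (g) 18 < 19 — fails.
  Stage II.2 not carried; the franchisor fails its burden.
The analysis ends at Stage II.2; the franchisee prevails on this issue.
— Issue III —
Stage III.1 — burden on franchisee; standard: a preponderance (weight is at least 52).
    (h): 84 − 28 = 56 ≥ 52 [met]
    (i): 79 − 26 = 53 ≥ 52 [met]
  All elements met. The burden passes to the franchisor.
Stage III.2 — burden on franchisor; standard: a preponderance (weight is at least 52).
    (j): 83 − 27 = 56 ≥ 52 [met]
    (k): 65 − 12 = 53 ≥ 52 [met]
  All elements met at the final stage.
With every stage satisfied, the franchisor prevails on this issue.
Per-issue: Issue I → franchisee; Issue II → franchisee; Issue III → franchisor. The franchisee must prevail on at least one issue; overall, the franchisee prevails.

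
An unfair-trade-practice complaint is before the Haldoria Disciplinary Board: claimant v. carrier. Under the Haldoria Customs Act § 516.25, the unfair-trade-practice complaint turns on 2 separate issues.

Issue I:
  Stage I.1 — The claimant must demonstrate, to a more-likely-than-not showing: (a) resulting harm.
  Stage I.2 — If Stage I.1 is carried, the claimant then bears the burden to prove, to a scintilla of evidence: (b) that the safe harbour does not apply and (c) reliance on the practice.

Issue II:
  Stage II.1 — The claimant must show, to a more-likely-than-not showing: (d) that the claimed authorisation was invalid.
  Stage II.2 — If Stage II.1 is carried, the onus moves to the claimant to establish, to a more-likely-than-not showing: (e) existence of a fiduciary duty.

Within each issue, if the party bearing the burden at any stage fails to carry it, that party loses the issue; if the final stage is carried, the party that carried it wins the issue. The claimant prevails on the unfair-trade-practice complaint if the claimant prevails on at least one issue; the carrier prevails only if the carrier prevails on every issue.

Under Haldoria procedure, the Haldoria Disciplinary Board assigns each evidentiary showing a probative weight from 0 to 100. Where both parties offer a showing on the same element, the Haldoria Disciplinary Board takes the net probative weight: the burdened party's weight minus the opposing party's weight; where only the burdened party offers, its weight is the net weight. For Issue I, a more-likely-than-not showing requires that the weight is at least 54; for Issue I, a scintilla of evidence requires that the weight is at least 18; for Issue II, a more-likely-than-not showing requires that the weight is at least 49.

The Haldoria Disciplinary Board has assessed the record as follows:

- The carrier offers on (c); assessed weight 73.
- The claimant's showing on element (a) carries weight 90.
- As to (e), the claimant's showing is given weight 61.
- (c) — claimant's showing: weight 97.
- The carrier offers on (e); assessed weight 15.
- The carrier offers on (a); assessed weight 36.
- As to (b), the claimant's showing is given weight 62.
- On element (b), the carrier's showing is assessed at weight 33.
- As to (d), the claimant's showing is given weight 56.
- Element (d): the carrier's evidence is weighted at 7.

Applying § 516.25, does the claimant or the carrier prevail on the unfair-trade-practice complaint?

— Issue I —
At Stage I.1 the claimant must meet a more-likely-than-not showing (weight is at least 54): on (a) the weight is 90 less the opposing 36 gives net 54, ≥ 54, so (a) meets the standard.
  All elements met. The claimant retains the burden for Stage I.2.
At Stage I.2 the claimant must meet a scintilla of evidence (weight is at least 18): on (b) the weight is 62 less the opposing 33 gives net 29, which does reach 18, so (b) meets the standard; on (c) the weight is 97 less the opposing 73 gives net 24, which does reach 18, so (c) meets the standard.
  Stage I.2 carried; the final stage is satisfied.
All stages carried — the claimant prevails on this issue.
— Issue II —
Stage II.1 (claimant, a more-likely-than-not showing, weight is at least 49): (d) net 56−7=49 ≥ 49 — meets.
  Stage II.1 carried; the burden remains with the claimant.
Stage II.2 (claimant, a more-likely-than-not showing, weight is at least 49): (e) net 61−15=46 < 49 — fails.
  Stage II.2 not carried; the claimant fails its burden.
So the carrier prevails on this issue.
Per-issue: Issue I → claimant; Issue II → carrier. The claimant must prevail on at least one issue; overall, the claimant prevails.

claimant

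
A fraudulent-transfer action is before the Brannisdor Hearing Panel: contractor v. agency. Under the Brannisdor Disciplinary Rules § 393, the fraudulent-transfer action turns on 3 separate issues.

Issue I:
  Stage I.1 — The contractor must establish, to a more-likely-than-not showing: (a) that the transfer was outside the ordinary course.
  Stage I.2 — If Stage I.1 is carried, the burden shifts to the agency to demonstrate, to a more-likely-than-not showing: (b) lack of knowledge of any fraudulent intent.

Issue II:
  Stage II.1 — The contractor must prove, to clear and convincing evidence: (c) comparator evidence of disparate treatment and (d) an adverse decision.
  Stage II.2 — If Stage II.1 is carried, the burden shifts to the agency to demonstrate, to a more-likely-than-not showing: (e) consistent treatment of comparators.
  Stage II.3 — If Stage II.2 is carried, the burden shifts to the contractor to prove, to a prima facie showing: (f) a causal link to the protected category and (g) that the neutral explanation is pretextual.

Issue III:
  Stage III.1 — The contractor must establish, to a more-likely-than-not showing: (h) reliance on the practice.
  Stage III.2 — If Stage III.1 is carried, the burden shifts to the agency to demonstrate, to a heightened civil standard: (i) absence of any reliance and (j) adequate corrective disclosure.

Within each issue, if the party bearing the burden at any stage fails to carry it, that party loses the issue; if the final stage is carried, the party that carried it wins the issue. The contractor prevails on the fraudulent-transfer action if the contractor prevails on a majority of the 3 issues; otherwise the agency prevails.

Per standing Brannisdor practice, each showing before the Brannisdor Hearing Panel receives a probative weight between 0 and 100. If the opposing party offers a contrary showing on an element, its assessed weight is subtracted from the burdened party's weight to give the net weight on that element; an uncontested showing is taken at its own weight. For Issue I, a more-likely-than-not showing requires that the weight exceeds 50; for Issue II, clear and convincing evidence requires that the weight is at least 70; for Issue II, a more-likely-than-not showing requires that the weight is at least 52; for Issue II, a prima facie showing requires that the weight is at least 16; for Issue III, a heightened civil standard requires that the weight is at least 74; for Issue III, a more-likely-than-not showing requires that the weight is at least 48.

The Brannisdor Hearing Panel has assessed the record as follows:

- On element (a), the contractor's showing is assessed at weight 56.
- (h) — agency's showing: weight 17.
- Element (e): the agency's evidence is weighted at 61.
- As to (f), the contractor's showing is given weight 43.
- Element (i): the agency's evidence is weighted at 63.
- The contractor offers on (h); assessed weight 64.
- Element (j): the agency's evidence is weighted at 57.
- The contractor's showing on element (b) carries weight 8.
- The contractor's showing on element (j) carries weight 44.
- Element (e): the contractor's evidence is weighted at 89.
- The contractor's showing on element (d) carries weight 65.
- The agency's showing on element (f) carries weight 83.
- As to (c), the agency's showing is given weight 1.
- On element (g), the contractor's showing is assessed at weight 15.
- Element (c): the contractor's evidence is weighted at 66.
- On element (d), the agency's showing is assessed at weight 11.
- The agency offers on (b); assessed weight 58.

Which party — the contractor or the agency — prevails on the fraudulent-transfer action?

— Issue I —
Stage I.1 — burden on contractor; standard: a more-likely-than-not showing (weight exceeds 50).
    (a): 56 > 50 [met]
  All elements met. The burden passes to the agency.
Stage I.2 — burden on agency; standard: a more-likely-than-not showing (weight exceeds 50).
    (b): 58 − 8 = 50 ≤ 50 [not met]
  Stage I.2 not carried; the agency fails its burden.
The contractor prevails on this issue.
— Issue II —
Stage II.1 (contractor, clear and convincing evidence, weight is at least 70): (c) net 66−1=65 < 70 — fails; (d) net 65−11=54 < 70 — fails.
  Stage II.1 not carried; the contractor fails its burden.
So the agency prevails on this issue.
— Issue III —
At Stage III.1 the contractor must meet a more-likely-than-not showing (weight is at least 48): on (h) the weight is 64 less the opposing 17 gives net 47, which does not reach 48, so (h) does not meet the standard.
  The contractor does not carry Stage III.1.
The analysis ends at Stage III.1; the agency prevails on this issue.
Per-issue: Issue I → contractor; Issue II → agency; Issue III → agency. The contractor must prevail on a majority of issues; overall, the agency prevails.

agency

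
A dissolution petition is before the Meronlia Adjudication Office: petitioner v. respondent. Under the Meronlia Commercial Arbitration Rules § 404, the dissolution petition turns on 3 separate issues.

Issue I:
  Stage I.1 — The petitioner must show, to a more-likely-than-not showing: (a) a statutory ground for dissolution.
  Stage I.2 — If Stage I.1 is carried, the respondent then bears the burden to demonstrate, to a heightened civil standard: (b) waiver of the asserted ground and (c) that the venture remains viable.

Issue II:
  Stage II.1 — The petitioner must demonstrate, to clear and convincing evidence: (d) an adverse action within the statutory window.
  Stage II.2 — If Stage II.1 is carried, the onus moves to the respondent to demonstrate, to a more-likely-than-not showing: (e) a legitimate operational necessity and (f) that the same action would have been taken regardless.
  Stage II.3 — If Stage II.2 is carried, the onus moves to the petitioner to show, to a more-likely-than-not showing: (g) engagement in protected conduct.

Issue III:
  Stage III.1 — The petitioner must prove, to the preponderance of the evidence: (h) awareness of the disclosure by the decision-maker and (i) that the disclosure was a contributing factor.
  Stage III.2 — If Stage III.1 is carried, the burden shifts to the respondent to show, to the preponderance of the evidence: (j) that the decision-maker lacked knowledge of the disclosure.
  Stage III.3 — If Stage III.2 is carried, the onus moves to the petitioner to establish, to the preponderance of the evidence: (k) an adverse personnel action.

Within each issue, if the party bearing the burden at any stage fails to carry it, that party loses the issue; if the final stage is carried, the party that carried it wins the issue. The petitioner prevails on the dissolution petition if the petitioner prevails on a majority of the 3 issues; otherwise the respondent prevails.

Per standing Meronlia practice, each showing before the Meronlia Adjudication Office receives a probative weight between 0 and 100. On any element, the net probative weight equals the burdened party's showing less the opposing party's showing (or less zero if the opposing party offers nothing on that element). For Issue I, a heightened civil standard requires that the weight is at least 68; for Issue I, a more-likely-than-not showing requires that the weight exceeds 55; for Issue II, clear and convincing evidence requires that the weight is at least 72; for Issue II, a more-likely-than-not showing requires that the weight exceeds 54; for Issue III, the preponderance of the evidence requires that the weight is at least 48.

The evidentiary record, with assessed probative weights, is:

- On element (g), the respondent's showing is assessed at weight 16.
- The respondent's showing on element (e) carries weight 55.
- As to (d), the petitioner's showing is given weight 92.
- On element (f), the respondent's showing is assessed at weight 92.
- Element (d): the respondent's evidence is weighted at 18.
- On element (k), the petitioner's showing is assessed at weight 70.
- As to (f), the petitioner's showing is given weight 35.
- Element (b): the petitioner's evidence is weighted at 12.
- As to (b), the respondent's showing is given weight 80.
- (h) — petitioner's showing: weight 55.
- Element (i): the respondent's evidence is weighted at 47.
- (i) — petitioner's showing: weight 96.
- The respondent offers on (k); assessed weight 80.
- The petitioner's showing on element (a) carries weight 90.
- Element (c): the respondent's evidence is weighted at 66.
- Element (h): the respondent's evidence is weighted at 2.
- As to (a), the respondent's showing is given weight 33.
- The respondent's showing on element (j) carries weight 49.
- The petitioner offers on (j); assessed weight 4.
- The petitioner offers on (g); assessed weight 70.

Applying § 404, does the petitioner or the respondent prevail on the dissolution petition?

— Issue I —
Stage I.1 — burden on petitioner; standard: a more-likely-than-not showing (weight exceeds 55).
    (a): 90 − 33 = 57 > 55 [met]
  Stage I.1 carried; the burden shifts to the respondent.
Stage I.2 — burden on respondent; standard: a heightened civil standard (weight is at least 68).
    (b): 80 − 12 = 68 ≥ 68 [met]
    (c): 66 < 68 [not met]
  Not every element is met, so the respondent fails to carry Stage I.2.
So the petitioner prevails on this issue.
— Issue II —
Stage II.1 (petitioner, clear and convincing evidence, weight is at least 72): (d) net 92−18=74 ≥ 72 — meets.
  Stage II.1 carried; the burden shifts to the respondent.
Stage II.2 (respondent, a more-likely-than-not showing, weight exceeds 54): (e) 55 > 54 — meets; (f) net 92−35=57 > 54 — meets.
  The respondent carries Stage II.2; the petitioner now bears the burden.
Stage II.3 (petitioner, a more-likely-than-not showing, weight exceeds 54): (g) net 70−16=54 ≤ 54 — fails.
  Stage II.3 not carried; the petitioner fails its burden.
So the respondent prevails on this issue.
— Issue III —
Stage III.1 (petitioner, the preponderance of the evidence, weight is at least 48): (h) net 55−2=53 ≥ 48 — meets; (i) net 96−47=49 ≥ 48 — meets.
  All elements met. The burden passes to the respondent.
Stage III.2 (respondent, the preponderance of the evidence, weight is at least 48): (j) net 49−4=45 < 48 — fails.
  Stage III.2 not carried; the respondent fails its burden.
So the petitioner prevails on this issue.
Per-issue: Issue I → petitioner; Issue II → respondent; Issue III → petitioner. The petitioner must prevail on a majority of issues; overall, the petitioner prevails.

petitioner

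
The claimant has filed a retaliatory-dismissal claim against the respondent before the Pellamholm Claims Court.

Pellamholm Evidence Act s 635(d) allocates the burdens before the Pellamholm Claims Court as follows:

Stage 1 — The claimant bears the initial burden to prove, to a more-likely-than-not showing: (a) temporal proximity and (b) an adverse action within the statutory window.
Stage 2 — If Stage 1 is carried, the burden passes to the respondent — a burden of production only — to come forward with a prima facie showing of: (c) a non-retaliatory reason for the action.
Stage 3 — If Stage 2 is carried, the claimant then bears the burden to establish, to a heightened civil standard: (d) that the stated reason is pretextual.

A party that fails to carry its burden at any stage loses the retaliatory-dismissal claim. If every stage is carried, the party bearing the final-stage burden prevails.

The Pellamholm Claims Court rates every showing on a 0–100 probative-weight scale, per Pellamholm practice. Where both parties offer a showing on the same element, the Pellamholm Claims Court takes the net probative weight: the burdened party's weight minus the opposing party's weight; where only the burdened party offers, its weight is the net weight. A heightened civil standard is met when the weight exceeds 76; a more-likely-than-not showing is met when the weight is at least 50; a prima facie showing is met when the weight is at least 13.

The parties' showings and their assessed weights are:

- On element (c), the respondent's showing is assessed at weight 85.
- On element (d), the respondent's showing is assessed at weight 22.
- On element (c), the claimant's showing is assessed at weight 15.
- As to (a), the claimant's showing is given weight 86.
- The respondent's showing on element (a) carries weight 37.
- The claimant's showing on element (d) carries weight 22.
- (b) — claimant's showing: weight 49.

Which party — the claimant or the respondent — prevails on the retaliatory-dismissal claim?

Stage 1 — burden on claimant; standard: a more-likely-than-not showing (weight is at least 50).
    (a): 86 − 37 = 49 < 50 [not met]
    (b): 49 < 50 [not met]
  Not every element is met, so the claimant fails to carry Stage 1.
So the respondent prevails.

respondent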